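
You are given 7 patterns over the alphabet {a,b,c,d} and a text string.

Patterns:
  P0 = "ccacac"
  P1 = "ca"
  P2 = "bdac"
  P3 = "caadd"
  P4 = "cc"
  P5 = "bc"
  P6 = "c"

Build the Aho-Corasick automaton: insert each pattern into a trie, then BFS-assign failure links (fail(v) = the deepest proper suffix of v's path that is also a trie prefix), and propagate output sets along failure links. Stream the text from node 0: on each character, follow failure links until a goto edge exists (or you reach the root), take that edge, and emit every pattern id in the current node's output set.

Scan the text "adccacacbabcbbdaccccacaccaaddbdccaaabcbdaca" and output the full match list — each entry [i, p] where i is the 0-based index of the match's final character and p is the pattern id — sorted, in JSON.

Construct AC machine:
Trie (insert patterns):
  0='ε' goto b→8 c→1
  1='c' goto a→7 c→2  [P6 ends]
  2='cc' goto a→3  [P4 ends]
  3='cca' goto c→4
  4='ccac' goto a→5
  5='ccaca' goto c→6
  6='ccacac' goto ·  [P0 ends]
  7='ca' goto a→12  [P1 ends]
  8='b' goto c→15 d→9
  9='bd' goto a→10
  10='bda' goto c→11
  11='bdac' goto ·  [P2 ends]
  12='caa' goto d→13
  13='caad' goto d→14
  14='caadd' goto ·  [P3 ends]
  15='bc' goto ·  [P5 ends]

BFS fail/out derivation:
  n1('c'): parent n0 fail=0; on 'c' 0 → fail=0;  out {6}∪∅={6}
  n8('b'): parent n0 fail=0; on 'b' 0 → fail=0;  out ∅∪∅=∅
  n2('cc'): parent n1 fail=0; on 'c' 0 → fail=1;  out {4}∪{6}={4,6}
  n7('ca'): parent n1 fail=0; on 'a' 0 → fail=0;  out {1}∪∅={1}
  n9('bd'): parent n8 fail=0; on 'd' 0 → fail=0;  out ∅∪∅=∅
  n15('bc'): parent n8 fail=0; on 'c' 0 → fail=1;  out {5}∪{6}={5,6}
  n3('cca'): parent n2 fail=1; on 'a' 1 → fail=7;  out ∅∪{1}={1}
  n10('bda'): parent n9 fail=0; on 'a' 0 → fail=0;  out ∅∪∅=∅
  n12('caa'): parent n7 fail=0; on 'a' 0 → fail=0;  out ∅∪∅=∅
  n4('ccac'): parent n3 fail=7; on 'c' 7→0 → fail=1;  out ∅∪{6}={6}
  n11('bdac'): parent n10 fail=0; on 'c' 0 → fail=1;  out {2}∪{6}={2,6}
  n13('caad'): parent n12 fail=0; on 'd' 0 → fail=0;  out ∅∪∅=∅
  n5('ccaca'): parent n4 fail=1; on 'a' 1 → fail=7;  out ∅∪{1}={1}
  n14('caadd'): parent n13 fail=0; on 'd' 0 → fail=0;  out {3}∪∅={3}
  n6('ccacac'): parent n5 fail=7; on 'c' 7→0 → fail=1;  out {0}∪{6}={0,6}

Scan:
i=0 'a': node 0→0
i=1 'd': node 0→0
i=2 'c': node 0→1  ** P6@[2:2]
i=3 'c': node 1→2  ** P4@[2:3],P6@[3:3]
i=4 'a': node 2→3  ** P1@[3:4]
i=5 'c': node 3→4  ** P6@[5:5]
i=6 'a': node 4→5  ** P1@[5:6]
i=7 'c': node 5→6  ** P0@[2:7],P6@[7:7]
i=8 'b': node 6→8 (via fail)
i=9 'a': node 8→0 (via fail)
i=10 'b': node 0→8
i=11 'c': node 8→15  ** P5@[10:11],P6@[11:11]
i=12 'b': node 15→8 (via fail)
i=13 'b': node 8→8 (via fail)
i=14 'd': node 8→9
i=15 'a': node 9→10
i=16 'c': node 10→11  ** P2@[13:16],P6@[16:16]
i=17 'c': node 11→2 (via fail)  ** P4@[16:17],P6@[17:17]
i=18 'c': node 2→2 (via fail)  ** P4@[17:18],P6@[18:18]
i=19 'c': node 2→2 (via fail)  ** P4@[18:19],P6@[19:19]
i=20 'a': node 2→3  ** P1@[19:20]
i=21 'c': node 3→4  ** P6@[21:21]
i=22 'a': node 4→5  ** P1@[21:22]
i=23 'c': node 5→6  ** P0@[18:23],P6@[23:23]
i=24 'c': node 6→2 (via fail)  ** P4@[23:24],P6@[24:24]
i=25 'a': node 2→3  ** P1@[24:25]
i=26 'a': node 3→12 (via fail)
i=27 'd': node 12→13
i=28 'd': node 13→14  ** P3@[24:28]
i=29 'b': node 14→8 (via fail)
i=30 'd': node 8→9
i=31 'c': node 9→1 (via fail)  ** P6@[31:31]
i=32 'c': node 1→2  ** P4@[31:32],P6@[32:32]
i=33 'a': node 2→3  ** P1@[32:33]
i=34 'a': node 3→12 (via fail)
i=35 'a': node 12→0 (via fail)
i=36 'b': node 0→8
i=37 'c': node 8→15  ** P5@[36:37],P6@[37:37]
i=38 'b': node 15→8 (via fail)
i=39 'd': node 8→9
i=40 'a': node 9→10
i=41 'c': node 10→11  ** P2@[38:41],P6@[41:41]
i=42 'a': node 11→7 (via fail)  ** P1@[41:42]

All matches (sorted): [[2,6],[3,4],[3,6],[4,1],[5,6],[6,1],[7,0],[7,6],[11,5],[11,6],[16,2],[16,6],[17,4],[17,6],[18,4],[18,6],[19,4],[19,6],[20,1],[21,6],[22,1],[23,0],[23,6],[24,4],[24,6],[25,1],[28,3],[31,6],[32,4],[32,6],[33,1],[37,5],[37,6],[41,2],[41,6],[42,1]]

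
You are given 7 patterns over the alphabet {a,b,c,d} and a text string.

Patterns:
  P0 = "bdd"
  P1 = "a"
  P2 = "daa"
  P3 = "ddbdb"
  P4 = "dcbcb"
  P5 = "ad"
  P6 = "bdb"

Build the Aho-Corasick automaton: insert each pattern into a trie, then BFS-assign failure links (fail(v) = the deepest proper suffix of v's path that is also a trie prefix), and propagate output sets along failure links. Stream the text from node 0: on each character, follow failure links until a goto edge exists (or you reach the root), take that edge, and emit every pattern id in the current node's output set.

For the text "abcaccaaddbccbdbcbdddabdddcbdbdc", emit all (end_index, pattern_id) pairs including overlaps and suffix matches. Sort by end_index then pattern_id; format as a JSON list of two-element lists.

Build:
Trie nodes:
  n0 'ε': a→4 b→1 d→5
  n1 'b': d→2
  n2 'bd': b→17 d→3
  n3 'bdd': ·  [P0 ends]
  n4 'a': d→16  [P1 ends]
  n5 'd': a→6 c→12 d→8
  n6 'da': a→7
  n7 'daa': ·  [P2 ends]
  n8 'dd': b→9
  n9 'ddb': d→10
  n10 'ddbd': b→11
  n11 'ddbdb': ·  [P3 ends]
  n12 'dc': b→13
  n13 'dcb': c→14
  n14 'dcbc': b→15
  n15 'dcbcb': ·  [P4 ends]
  n16 'ad': ·  [P5 ends]
  n17 'bdb': ·  [P6 ends]

BFS fail/out derivation:
  n1('b'): parent n0 fail=0; on 'b' 0 → fail=0;  out ∅∪∅=∅
  n4('a'): parent n0 fail=0; on 'a' 0 → fail=0;  out {1}∪∅={1}
  n5('d'): parent n0 fail=0; on 'd' 0 → fail=0;  out ∅∪∅=∅
  n2('bd'): parent n1 fail=0; on 'd' 0 → fail=5;  out ∅∪∅=∅
  n6('da'): parent n5 fail=0; on 'a' 0 → fail=4;  out ∅∪{1}={1}
  n8('dd'): parent n5 fail=0; on 'd' 0 → fail=5;  out ∅∪∅=∅
  n12('dc'): parent n5 fail=0; on 'c' 0 → fail=0;  out ∅∪∅=∅
  n16('ad'): parent n4 fail=0; on 'd' 0 → fail=5;  out {5}∪∅={5}
  n3('bdd'): parent n2 fail=5; on 'd' 5 → fail=8;  out {0}∪∅={0}
  n7('daa'): parent n6 fail=4; on 'a' 4→0 → fail=4;  out {2}∪{1}={1,2}
  n9('ddb'): parent n8 fail=5; on 'b' 5→0 → fail=1;  out ∅∪∅=∅
  n13('dcb'): parent n12 fail=0; on 'b' 0 → fail=1;  out ∅∪∅=∅
  n17('bdb'): parent n2 fail=5; on 'b' 5→0 → fail=1;  out {6}∪∅={6}
  n10('ddbd'): parent n9 fail=1; on 'd' 1 → fail=2;  out ∅∪∅=∅
  n14('dcbc'): parent n13 fail=1; on 'c' 1→0 → fail=0;  out ∅∪∅=∅
  n11('ddbdb'): parent n10 fail=2; on 'b' 2 → fail=17;  out {3}∪{6}={3,6}
  n15('dcbcb'): parent n14 fail=0; on 'b' 0 → fail=1;  out {4}∪∅={4}

Run:
[0] read 'a'  n0⇒n4  → match P1@[0:0]
[1] read 'b'  n4⇒n1 (fail-walked)
[2] read 'c'  n1⇒n0 (fail-walked)
[3] read 'a'  n0⇒n4  → match P1@[3:3]
[4] read 'c'  n4⇒n0 (fail-walked)
[5] read 'c'  n0⇒n0
[6] read 'a'  n0⇒n4  → match P1@[6:6]
[7] read 'a'  n4⇒n4 (fail-walked)  → match P1@[7:7]
[8] read 'd'  n4⇒n16  → match P5@[7:8]
[9] read 'd'  n16⇒n8 (fail-walked)
[10] read 'b'  n8⇒n9
[11] read 'c'  n9⇒n0 (fail-walked)
[12] read 'c'  n0⇒n0
[13] read 'b'  n0⇒n1
[14] read 'd'  n1⇒n2
[15] read 'b'  n2⇒n17  → match P6@[13:15]
[16] read 'c'  n17⇒n0 (fail-walked)
[17] read 'b'  n0⇒n1
[18] read 'd'  n1⇒n2
[19] read 'd'  n2⇒n3  → match P0@[17:19]
[20] read 'd'  n3⇒n8 (fail-walked)
[21] read 'a'  n8⇒n6 (fail-walked)  → match P1@[21:21]
[22] read 'b'  n6⇒n1 (fail-walked)
[23] read 'd'  n1⇒n2
[24] read 'd'  n2⇒n3  → match P0@[22:24]
[25] read 'd'  n3⇒n8 (fail-walked)
[26] read 'c'  n8⇒n12 (fail-walked)
[27] read 'b'  n12⇒n13
[28] read 'd'  n13⇒n2 (fail-walked)
[29] read 'b'  n2⇒n17  → match P6@[27:29]
[30] read 'd'  n17⇒n2 (fail-walked)
[31] read 'c'  n2⇒n12 (fail-walked)

Matches: [[0,1],[3,1],[6,1],[7,1],[8,5],[15,6],[19,0],[21,1],[24,0],[29,6]]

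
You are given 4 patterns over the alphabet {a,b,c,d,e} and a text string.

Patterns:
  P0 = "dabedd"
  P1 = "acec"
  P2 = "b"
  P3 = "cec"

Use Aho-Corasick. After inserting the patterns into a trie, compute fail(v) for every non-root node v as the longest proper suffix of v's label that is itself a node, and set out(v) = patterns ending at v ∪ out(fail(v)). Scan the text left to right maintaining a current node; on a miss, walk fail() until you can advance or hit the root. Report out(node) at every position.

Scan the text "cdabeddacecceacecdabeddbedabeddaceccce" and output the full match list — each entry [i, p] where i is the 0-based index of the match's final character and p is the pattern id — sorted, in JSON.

Build:
Trie (insert patterns):
  n0 'ε': a→7 b→11 c→12 d→1
  n1 'd': a→2
  n2 'da': b→3
  n3 'dab': e→4
  n4 'dabe': d→5
  n5 'dabed': d→6
  n6 'dabedd': ·  ←P0
  n7 'a': c→8
  n8 'ac': e→9
  n9 'ace': c→10
  n10 'acec': ·  ←P1
  n11 'b': ·  ←P2
  n12 'c': e→13
  n13 'ce': c→14
  n14 'cec': ·  ←P3

Failure links (BFS by depth):
  fail(1) 'd': from fail(0)=0 chase 'd': 0 ⇒ 0;  out=∅∪out(0)=∅
  fail(7) 'a': from fail(0)=0 chase 'a': 0 ⇒ 0;  out=∅∪out(0)=∅
  fail(11) 'b': from fail(0)=0 chase 'b': 0 ⇒ 0;  out={2}∪out(0)={2}
  fail(12) 'c': from fail(0)=0 chase 'c': 0 ⇒ 0;  out=∅∪out(0)=∅
  fail(2) 'da': from fail(1)=0 chase 'a': 0 ⇒ 7;  out=∅∪out(7)=∅
  fail(8) 'ac': from fail(7)=0 chase 'c': 0 ⇒ 12;  out=∅∪out(12)=∅
  fail(13) 'ce': from fail(12)=0 chase 'e': 0 ⇒ 0;  out=∅∪out(0)=∅
  fail(3) 'dab': from fail(2)=7 chase 'b': 7→0 ⇒ 11;  out=∅∪out(11)={2}
  fail(9) 'ace': from fail(8)=12 chase 'e': 12 ⇒ 13;  out=∅∪out(13)=∅
  fail(14) 'cec': from fail(13)=0 chase 'c': 0 ⇒ 12;  out={3}∪out(12)={3}
  fail(4) 'dabe': from fail(3)=11 chase 'e': 11→0 ⇒ 0;  out=∅∪out(0)=∅
  fail(10) 'acec': from fail(9)=13 chase 'c': 13 ⇒ 14;  out={1}∪out(14)={1,3}
  fail(5) 'dabed': from fail(4)=0 chase 'd': 0 ⇒ 1;  out=∅∪out(1)=∅
  fail(6) 'dabedd': from fail(5)=1 chase 'd': 1→0 ⇒ 1;  out={0}∪out(1)={0}

Text stream:
i=0 'c': node 0→12
i=1 'd': node 12→1 ·f
i=2 'a': node 1→2
i=3 'b': node 2→3  ** P2@[3:3]
i=4 'e': node 3→4
i=5 'd': node 4→5
i=6 'd': node 5→6  ** P0@[1:6]
i=7 'a': node 6→2 ·f
i=8 'c': node 2→8 ·f
i=9 'e': node 8→9
i=10 'c': node 9→10  ** P1@[7:10],P3@[8:10]
i=11 'c': node 10→12 ·f
i=12 'e': node 12→13
i=13 'a': node 13→7 ·f
i=14 'c': node 7→8
i=15 'e': node 8→9
i=16 'c': node 9→10  ** P1@[13:16],P3@[14:16]
i=17 'd': node 10→1 ·f
i=18 'a': node 1→2
i=19 'b': node 2→3  ** P2@[19:19]
i=20 'e': node 3→4
i=21 'd': node 4→5
i=22 'd': node 5→6  ** P0@[17:22]
i=23 'b': node 6→11 ·f  ** P2@[23:23]
i=24 'e': node 11→0 ·f
i=25 'd': node 0→1
i=26 'a': node 1→2
i=27 'b': node 2→3  ** P2@[27:27]
i=28 'e': node 3→4
i=29 'd': node 4→5
i=30 'd': node 5→6  ** P0@[25:30]
i=31 'a': node 6→2 ·f
i=32 'c': node 2→8 ·f
i=33 'e': node 8→9
i=34 'c': node 9→10  ** P1@[31:34],P3@[32:34]
i=35 'c': node 10→12 ·f
i=36 'c': node 12→12 ·f
i=37 'e': node 12→13

All matches (sorted): [[3,2],[6,0],[10,1],[10,3],[16,1],[16,3],[19,2],[22,0],[23,2],[27,2],[30,0],[34,1],[34,3]]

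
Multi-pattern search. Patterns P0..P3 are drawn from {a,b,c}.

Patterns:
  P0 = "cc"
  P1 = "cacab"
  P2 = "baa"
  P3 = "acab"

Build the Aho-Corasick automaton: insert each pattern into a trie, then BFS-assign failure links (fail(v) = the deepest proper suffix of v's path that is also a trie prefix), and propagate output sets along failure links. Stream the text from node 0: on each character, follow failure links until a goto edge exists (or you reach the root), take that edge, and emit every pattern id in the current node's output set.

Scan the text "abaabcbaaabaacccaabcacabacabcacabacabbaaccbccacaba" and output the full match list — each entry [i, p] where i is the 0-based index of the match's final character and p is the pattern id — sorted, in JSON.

Construct AC machine:
Trie nodes:
  0='ε' goto a→10 b→7 c→1
  1='c' goto a→3 c→2
  2='cc' goto ·  [P0 ends]
  3='ca' goto c→4
  4='cac' goto a→5
  5='caca' goto b→6
  6='cacab' goto ·  [P1 ends]
  7='b' goto a→8
  8='ba' goto a→9
  9='baa' goto ·  [P2 ends]
  10='a' goto c→11
  11='ac' goto a→12
  12='aca' goto b→13
  13='acab' goto ·  [P3 ends]

Failure links (BFS by depth):
  fail(1) 'c': from fail(0)=0 chase 'c': 0 ⇒ 0;  out=∅∪out(0)=∅
  fail(7) 'b': from fail(0)=0 chase 'b': 0 ⇒ 0;  out=∅∪out(0)=∅
  fail(10) 'a': from fail(0)=0 chase 'a': 0 ⇒ 0;  out=∅∪out(0)=∅
  fail(2) 'cc': from fail(1)=0 chase 'c': 0 ⇒ 1;  out={0}∪out(1)={0}
  fail(3) 'ca': from fail(1)=0 chase 'a': 0 ⇒ 10;  out=∅∪out(10)=∅
  fail(8) 'ba': from fail(7)=0 chase 'a': 0 ⇒ 10;  out=∅∪out(10)=∅
  fail(11) 'ac': from fail(10)=0 chase 'c': 0 ⇒ 1;  out=∅∪out(1)=∅
  fail(4) 'cac': from fail(3)=10 chase 'c': 10 ⇒ 11;  out=∅∪out(11)=∅
  fail(9) 'baa': from fail(8)=10 chase 'a': 10→0 ⇒ 10;  out={2}∪out(10)={2}
  fail(12) 'aca': from fail(11)=1 chase 'a': 1 ⇒ 3;  out=∅∪out(3)=∅
  fail(5) 'caca': from fail(4)=11 chase 'a': 11 ⇒ 12;  out=∅∪out(12)=∅
  fail(13) 'acab': from fail(12)=3 chase 'b': 3→10→0 ⇒ 7;  out={3}∪out(7)={3}
  fail(6) 'cacab': from fail(5)=12 chase 'b': 12 ⇒ 13;  out={1}∪out(13)={1,3}

Scan:
pos 0 'a': at 10
pos 1 'b': at 7 ·f
pos 2 'a': at 8
pos 3 'a': at 9  ** P2@[1:3]
pos 4 'b': at 7 ·f
pos 5 'c': at 1 ·f
pos 6 'b': at 7 ·f
pos 7 'a': at 8
pos 8 'a': at 9  ** P2@[6:8]
pos 9 'a': at 10 ·f
pos 10 'b': at 7 ·f
pos 11 'a': at 8
pos 12 'a': at 9  ** P2@[10:12]
pos 13 'c': at 11 ·f
pos 14 'c': at 2 ·f  ** P0@[13:14]
pos 15 'c': at 2 ·f  ** P0@[14:15]
pos 16 'a': at 3 ·f
pos 17 'a': at 10 ·f
pos 18 'b': at 7 ·f
pos 19 'c': at 1 ·f
pos 20 'a': at 3
pos 21 'c': at 4
pos 22 'a': at 5
pos 23 'b': at 6  ** P1@[19:23],P3@[20:23]
pos 24 'a': at 8 ·f
pos 25 'c': at 11 ·f
pos 26 'a': at 12
pos 27 'b': at 13  ** P3@[24:27]
pos 28 'c': at 1 ·f
pos 29 'a': at 3
pos 30 'c': at 4
pos 31 'a': at 5
pos 32 'b': at 6  ** P1@[28:32],P3@[29:32]
pos 33 'a': at 8 ·f
pos 34 'c': at 11 ·f
pos 35 'a': at 12
pos 36 'b': at 13  ** P3@[33:36]
pos 37 'b': at 7 ·f
pos 38 'a': at 8
pos 39 'a': at 9  ** P2@[37:39]
pos 40 'c': at 11 ·f
pos 41 'c': at 2 ·f  ** P0@[40:41]
pos 42 'b': at 7 ·f
pos 43 'c': at 1 ·f
pos 44 'c': at 2  ** P0@[43:44]
pos 45 'a': at 3 ·f
pos 46 'c': at 4
pos 47 'a': at 5
pos 48 'b': at 6  ** P1@[44:48],P3@[45:48]
pos 49 'a': at 8 ·f

Result: [[3,2],[8,2],[12,2],[14,0],[15,0],[23,1],[23,3],[27,3],[32,1],[32,3],[36,3],[39,2],[41,0],[44,0],[48,1],[48,3]]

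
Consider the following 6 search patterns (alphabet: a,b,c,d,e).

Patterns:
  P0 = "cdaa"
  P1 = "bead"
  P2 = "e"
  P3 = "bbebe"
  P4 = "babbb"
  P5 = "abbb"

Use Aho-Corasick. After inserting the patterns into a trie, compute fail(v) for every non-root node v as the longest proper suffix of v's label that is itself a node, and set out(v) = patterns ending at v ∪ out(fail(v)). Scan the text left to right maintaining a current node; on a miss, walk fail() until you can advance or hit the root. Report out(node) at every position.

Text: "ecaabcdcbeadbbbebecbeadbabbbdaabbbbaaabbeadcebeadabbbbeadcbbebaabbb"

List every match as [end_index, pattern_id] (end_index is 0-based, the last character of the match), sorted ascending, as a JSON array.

Build automaton:
Trie nodes:
  n0 'ε': a→18 b→5 c→1 e→9
  n1 'c': d→2
  n2 'cd': a→3
  n3 'cda': a→4
  n4 'cdaa': ·  [P0 ends]
  n5 'b': a→14 b→10 e→6
  n6 'be': a→7
  n7 'bea': d→8
  n8 'bead': ·  [P1 ends]
  n9 'e': ·  [P2 ends]
  n10 'bb': e→11
  n11 'bbe': b→12
  n12 'bbeb': e→13
  n13 'bbebe': ·  [P3 ends]
  n14 'ba': b→15
  n15 'bab': b→16
  n16 'babb': b→17
  n17 'babbb': ·  [P4 ends]
  n18 'a': b→19
  n19 'ab': b→20
  n20 'abb': b→21
  n21 'abbb': ·  [P5 ends]

BFS fail/out derivation:
  fail(1) 'c': from fail(0)=0 chase 'c': 0 ⇒ 0;  out=∅∪out(0)=∅
  fail(5) 'b': from fail(0)=0 chase 'b': 0 ⇒ 0;  out=∅∪out(0)=∅
  fail(9) 'e': from fail(0)=0 chase 'e': 0 ⇒ 0;  out={2}∪out(0)={2}
  fail(18) 'a': from fail(0)=0 chase 'a': 0 ⇒ 0;  out=∅∪out(0)=∅
  fail(2) 'cd': from fail(1)=0 chase 'd': 0 ⇒ 0;  out=∅∪out(0)=∅
  fail(6) 'be': from fail(5)=0 chase 'e': 0 ⇒ 9;  out=∅∪out(9)={2}
  fail(10) 'bb': from fail(5)=0 chase 'b': 0 ⇒ 5;  out=∅∪out(5)=∅
  fail(14) 'ba': from fail(5)=0 chase 'a': 0 ⇒ 18;  out=∅∪out(18)=∅
  fail(19) 'ab': from fail(18)=0 chase 'b': 0 ⇒ 5;  out=∅∪out(5)=∅
  fail(3) 'cda': from fail(2)=0 chase 'a': 0 ⇒ 18;  out=∅∪out(18)=∅
  fail(7) 'bea': from fail(6)=9 chase 'a': 9→0 ⇒ 18;  out=∅∪out(18)=∅
  fail(11) 'bbe': from fail(10)=5 chase 'e': 5 ⇒ 6;  out=∅∪out(6)={2}
  fail(15) 'bab': from fail(14)=18 chase 'b': 18 ⇒ 19;  out=∅∪out(19)=∅
  fail(20) 'abb': from fail(19)=5 chase 'b': 5 ⇒ 10;  out=∅∪out(10)=∅
  fail(4) 'cdaa': from fail(3)=18 chase 'a': 18→0 ⇒ 18;  out={0}∪out(18)={0}
  fail(8) 'bead': from fail(7)=18 chase 'd': 18→0 ⇒ 0;  out={1}∪out(0)={1}
  fail(12) 'bbeb': from fail(11)=6 chase 'b': 6→9→0 ⇒ 5;  out=∅∪out(5)=∅
  fail(16) 'babb': from fail(15)=19 chase 'b': 19 ⇒ 20;  out=∅∪out(20)=∅
  fail(21) 'abbb': from fail(20)=10 chase 'b': 10→5 ⇒ 10;  out={5}∪out(10)={5}
  fail(13) 'bbebe': from fail(12)=5 chase 'e': 5 ⇒ 6;  out={3}∪out(6)={2,3}
  fail(17) 'babbb': from fail(16)=20 chase 'b': 20 ⇒ 21;  out={4}∪out(21)={4,5}

Text stream:
i=0 'e': node 0→9  ** P2@[0:0]
i=1 'c': node 9→1 (fail-walked)
i=2 'a': node 1→18 (fail-walked)
i=3 'a': node 18→18 (fail-walked)
i=4 'b': node 18→19
i=5 'c': node 19→1 (fail-walked)
i=6 'd': node 1→2
i=7 'c': node 2→1 (fail-walked)
i=8 'b': node 1→5 (fail-walked)
i=9 'e': node 5→6  ** P2@[9:9]
i=10 'a': node 6→7
i=11 'd': node 7→8  ** P1@[8:11]
i=12 'b': node 8→5 (fail-walked)
i=13 'b': node 5→10
i=14 'b': node 10→10 (fail-walked)
i=15 'e': node 10→11  ** P2@[15:15]
i=16 'b': node 11→12
i=17 'e': node 12→13  ** P2@[17:17],P3@[13:17]
i=18 'c': node 13→1 (fail-walked)
i=19 'b': node 1→5 (fail-walked)
i=20 'e': node 5→6  ** P2@[20:20]
i=21 'a': node 6→7
i=22 'd': node 7→8  ** P1@[19:22]
i=23 'b': node 8→5 (fail-walked)
i=24 'a': node 5→14
i=25 'b': node 14→15
i=26 'b': node 15→16
i=27 'b': node 16→17  ** P4@[23:27],P5@[24:27]
i=28 'd': node 17→0 (fail-walked)
i=29 'a': node 0→18
i=30 'a': node 18→18 (fail-walked)
i=31 'b': node 18→19
i=32 'b': node 19→20
i=33 'b': node 20→21  ** P5@[30:33]
i=34 'b': node 21→10 (fail-walked)
i=35 'a': node 10→14 (fail-walked)
i=36 'a': node 14→18 (fail-walked)
i=37 'a': node 18→18 (fail-walked)
i=38 'b': node 18→19
i=39 'b': node 19→20
i=40 'e': node 20→11 (fail-walked)  ** P2@[40:40]
i=41 'a': node 11→7 (fail-walked)
i=42 'd': node 7→8  ** P1@[39:42]
i=43 'c': node 8→1 (fail-walked)
i=44 'e': node 1→9 (fail-walked)  ** P2@[44:44]
i=45 'b': node 9→5 (fail-walked)
i=46 'e': node 5→6  ** P2@[46:46]
i=47 'a': node 6→7
i=48 'd': node 7→8  ** P1@[45:48]
i=49 'a': node 8→18 (fail-walked)
i=50 'b': node 18→19
i=51 'b': node 19→20
i=52 'b': node 20→21  ** P5@[49:52]
i=53 'b': node 21→10 (fail-walked)
i=54 'e': node 10→11  ** P2@[54:54]
i=55 'a': node 11→7 (fail-walked)
i=56 'd': node 7→8  ** P1@[53:56]
i=57 'c': node 8→1 (fail-walked)
i=58 'b': node 1→5 (fail-walked)
i=59 'b': node 5→10
i=60 'e': node 10→11  ** P2@[60:60]
i=61 'b': node 11→12
i=62 'a': node 12→14 (fail-walked)
i=63 'a': node 14→18 (fail-walked)
i=64 'b': node 18→19
i=65 'b': node 19→20
i=66 'b': node 20→21  ** P5@[63:66]

Result: [[0,2],[9,2],[11,1],[15,2],[17,2],[17,3],[20,2],[22,1],[27,4],[27,5],[33,5],[40,2],[42,1],[44,2],[46,2],[48,1],[52,5],[54,2],[56,1],[60,2],[66,5]]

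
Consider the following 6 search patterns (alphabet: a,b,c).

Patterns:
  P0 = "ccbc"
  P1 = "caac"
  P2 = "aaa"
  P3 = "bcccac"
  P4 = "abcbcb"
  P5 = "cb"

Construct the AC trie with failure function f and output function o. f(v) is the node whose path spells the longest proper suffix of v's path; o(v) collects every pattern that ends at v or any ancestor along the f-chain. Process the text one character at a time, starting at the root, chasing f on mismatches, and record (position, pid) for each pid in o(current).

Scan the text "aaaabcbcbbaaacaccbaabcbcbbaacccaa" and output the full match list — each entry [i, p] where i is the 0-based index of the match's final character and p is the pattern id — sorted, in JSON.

Build:
Trie (insert patterns):
  n0 'ε': a→8 b→11 c→1
  n1 'c': a→5 b→22 c→2
  n2 'cc': b→3
  n3 'ccb': c→4
  n4 'ccbc': ·  [P0 ends]
  n5 'ca': a→6
  n6 'caa': c→7
  n7 'caac': ·  [P1 ends]
  n8 'a': a→9 b→17
  n9 'aa': a→10
  n10 'aaa': ·  [P2 ends]
  n11 'b': c→12
  n12 'bc': c→13
  n13 'bcc': c→14
  n14 'bccc': a→15
  n15 'bccca': c→16
  n16 'bcccac': ·  [P3 ends]
  n17 'ab': c→18
  n18 'abc': b→19
  n19 'abcb': c→20
  n20 'abcbc': b→21
  n21 'abcbcb': ·  [P4 ends]
  n22 'cb': ·  [P5 ends]

BFS fail/out derivation:
  n1('c'): parent n0 fail=0; on 'c' 0 → fail=0;  out ∅∪∅=∅
  n8('a'): parent n0 fail=0; on 'a' 0 → fail=0;  out ∅∪∅=∅
  n11('b'): parent n0 fail=0; on 'b' 0 → fail=0;  out ∅∪∅=∅
  n2('cc'): parent n1 fail=0; on 'c' 0 → fail=1;  out ∅∪∅=∅
  n5('ca'): parent n1 fail=0; on 'a' 0 → fail=8;  out ∅∪∅=∅
  n9('aa'): parent n8 fail=0; on 'a' 0 → fail=8;  out ∅∪∅=∅
  n12('bc'): parent n11 fail=0; on 'c' 0 → fail=1;  out ∅∪∅=∅
  n17('ab'): parent n8 fail=0; on 'b' 0 → fail=11;  out ∅∪∅=∅
  n22('cb'): parent n1 fail=0; on 'b' 0 → fail=11;  out {5}∪∅={5}
  n3('ccb'): parent n2 fail=1; on 'b' 1 → fail=22;  out ∅∪{5}={5}
  n6('caa'): parent n5 fail=8; on 'a' 8 → fail=9;  out ∅∪∅=∅
  n10('aaa'): parent n9 fail=8; on 'a' 8 → fail=9;  out {2}∪∅={2}
  n13('bcc'): parent n12 fail=1; on 'c' 1 → fail=2;  out ∅∪∅=∅
  n18('abc'): parent n17 fail=11; on 'c' 11 → fail=12;  out ∅∪∅=∅
  n4('ccbc'): parent n3 fail=22; on 'c' 22→11 → fail=12;  out {0}∪∅={0}
  n7('caac'): parent n6 fail=9; on 'c' 9→8→0 → fail=1;  out {1}∪∅={1}
  n14('bccc'): parent n13 fail=2; on 'c' 2→1 → fail=2;  out ∅∪∅=∅
  n19('abcb'): parent n18 fail=12; on 'b' 12→1 → fail=22;  out ∅∪{5}={5}
  n15('bccca'): parent n14 fail=2; on 'a' 2→1 → fail=5;  out ∅∪∅=∅
  n20('abcbc'): parent n19 fail=22; on 'c' 22→11 → fail=12;  out ∅∪∅=∅
  n16('bcccac'): parent n15 fail=5; on 'c' 5→8→0 → fail=1;  out {3}∪∅={3}
  n21('abcbcb'): parent n20 fail=12; on 'b' 12→1 → fail=22;  out {4}∪{5}={4,5}

Run:
i=0 'a': node 0→8
i=1 'a': node 8→9
i=2 'a': node 9→10  ** P2@[0:2]
i=3 'a': node 10→10 (fail-walked)  ** P2@[1:3]
i=4 'b': node 10→17 (fail-walked)
i=5 'c': node 17→18
i=6 'b': node 18→19  ** P5@[5:6]
i=7 'c': node 19→20
i=8 'b': node 20→21  ** P4@[3:8],P5@[7:8]
i=9 'b': node 21→11 (fail-walked)
i=10 'a': node 11→8 (fail-walked)
i=11 'a': node 8→9
i=12 'a': node 9→10  ** P2@[10:12]
i=13 'c': node 10→1 (fail-walked)
i=14 'a': node 1→5
i=15 'c': node 5→1 (fail-walked)
i=16 'c': node 1→2
i=17 'b': node 2→3  ** P5@[16:17]
i=18 'a': node 3→8 (fail-walked)
i=19 'a': node 8→9
i=20 'b': node 9→17 (fail-walked)
i=21 'c': node 17→18
i=22 'b': node 18→19  ** P5@[21:22]
i=23 'c': node 19→20
i=24 'b': node 20→21  ** P4@[19:24],P5@[23:24]
i=25 'b': node 21→11 (fail-walked)
i=26 'a': node 11→8 (fail-walked)
i=27 'a': node 8→9
i=28 'c': node 9→1 (fail-walked)
i=29 'c': node 1→2
i=30 'c': node 2→2 (fail-walked)
i=31 'a': node 2→5 (fail-walked)
i=32 'a': node 5→6

All matches (sorted): [[2,2],[3,2],[6,5],[8,4],[8,5],[12,2],[17,5],[22,5],[24,4],[24,5]]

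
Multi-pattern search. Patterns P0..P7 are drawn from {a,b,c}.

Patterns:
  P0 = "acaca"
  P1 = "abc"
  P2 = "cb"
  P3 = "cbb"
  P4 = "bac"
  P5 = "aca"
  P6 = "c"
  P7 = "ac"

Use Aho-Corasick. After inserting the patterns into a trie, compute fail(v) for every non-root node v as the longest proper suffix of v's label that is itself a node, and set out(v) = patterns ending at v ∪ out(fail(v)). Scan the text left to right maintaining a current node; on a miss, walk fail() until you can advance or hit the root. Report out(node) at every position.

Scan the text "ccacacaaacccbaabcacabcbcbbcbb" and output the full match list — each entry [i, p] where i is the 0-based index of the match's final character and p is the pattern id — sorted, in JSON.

Construct AC machine:
Trie nodes:
  n0 'ε': a→1 b→11 c→8
  n1 'a': b→6 c→2
  n2 'ac': a→3  [P7 ends]
  n3 'aca': c→4  [P5 ends]
  n4 'acac': a→5
  n5 'acaca': ·  [P0 ends]
  n6 'ab': c→7
  n7 'abc': ·  [P1 ends]
  n8 'c': b→9  [P6 ends]
  n9 'cb': b→10  [P2 ends]
  n10 'cbb': ·  [P3 ends]
  n11 'b': a→12
  n12 'ba': c→13
  n13 'bac': ·  [P4 ends]

Failure links (BFS by depth):
  fail(1) 'a': from fail(0)=0 chase 'a': 0 ⇒ 0;  out=∅∪out(0)=∅
  fail(8) 'c': from fail(0)=0 chase 'c': 0 ⇒ 0;  out={6}∪out(0)={6}
  fail(11) 'b': from fail(0)=0 chase 'b': 0 ⇒ 0;  out=∅∪out(0)=∅
  fail(2) 'ac': from fail(1)=0 chase 'c': 0 ⇒ 8;  out={7}∪out(8)={6,7}
  fail(6) 'ab': from fail(1)=0 chase 'b': 0 ⇒ 11;  out=∅∪out(11)=∅
  fail(9) 'cb': from fail(8)=0 chase 'b': 0 ⇒ 11;  out={2}∪out(11)={2}
  fail(12) 'ba': from fail(11)=0 chase 'a': 0 ⇒ 1;  out=∅∪out(1)=∅
  fail(3) 'aca': from fail(2)=8 chase 'a': 8→0 ⇒ 1;  out={5}∪out(1)={5}
  fail(7) 'abc': from fail(6)=11 chase 'c': 11→0 ⇒ 8;  out={1}∪out(8)={1,6}
  fail(10) 'cbb': from fail(9)=11 chase 'b': 11→0 ⇒ 11;  out={3}∪out(11)={3}
  fail(13) 'bac': from fail(12)=1 chase 'c': 1 ⇒ 2;  out={4}∪out(2)={4,6,7}
  fail(4) 'acac': from fail(3)=1 chase 'c': 1 ⇒ 2;  out=∅∪out(2)={6,7}
  fail(5) 'acaca': from fail(4)=2 chase 'a': 2 ⇒ 3;  out={0}∪out(3)={0,5}

Run:
i=0 'c': node 0→8  ** P6@[0:0]
i=1 'c': node 8→8 (via fail)  ** P6@[1:1]
i=2 'a': node 8→1 (via fail)
i=3 'c': node 1→2  ** P6@[3:3],P7@[2:3]
i=4 'a': node 2→3  ** P5@[2:4]
i=5 'c': node 3→4  ** P6@[5:5],P7@[4:5]
i=6 'a': node 4→5  ** P0@[2:6],P5@[4:6]
i=7 'a': node 5→1 (via fail)
i=8 'a': node 1→1 (via fail)
i=9 'c': node 1→2  ** P6@[9:9],P7@[8:9]
i=10 'c': node 2→8 (via fail)  ** P6@[10:10]
i=11 'c': node 8→8 (via fail)  ** P6@[11:11]
i=12 'b': node 8→9  ** P2@[11:12]
i=13 'a': node 9→12 (via fail)
i=14 'a': node 12→1 (via fail)
i=15 'b': node 1→6
i=16 'c': node 6→7  ** P1@[14:16],P6@[16:16]
i=17 'a': node 7→1 (via fail)
i=18 'c': node 1→2  ** P6@[18:18],P7@[17:18]
i=19 'a': node 2→3  ** P5@[17:19]
i=20 'b': node 3→6 (via fail)
i=21 'c': node 6→7  ** P1@[19:21],P6@[21:21]
i=22 'b': node 7→9 (via fail)  ** P2@[21:22]
i=23 'c': node 9→8 (via fail)  ** P6@[23:23]
i=24 'b': node 8→9  ** P2@[23:24]
i=25 'b': node 9→10  ** P3@[23:25]
i=26 'c': node 10→8 (via fail)  ** P6@[26:26]
i=27 'b': node 8→9  ** P2@[26:27]
i=28 'b': node 9→10  ** P3@[26:28]

Result: [[0,6],[1,6],[3,6],[3,7],[4,5],[5,6],[5,7],[6,0],[6,5],[9,6],[9,7],[10,6],[11,6],[12,2],[16,1],[16,6],[18,6],[18,7],[19,5],[21,1],[21,6],[22,2],[23,6],[24,2],[25,3],[26,6],[27,2],[28,3]]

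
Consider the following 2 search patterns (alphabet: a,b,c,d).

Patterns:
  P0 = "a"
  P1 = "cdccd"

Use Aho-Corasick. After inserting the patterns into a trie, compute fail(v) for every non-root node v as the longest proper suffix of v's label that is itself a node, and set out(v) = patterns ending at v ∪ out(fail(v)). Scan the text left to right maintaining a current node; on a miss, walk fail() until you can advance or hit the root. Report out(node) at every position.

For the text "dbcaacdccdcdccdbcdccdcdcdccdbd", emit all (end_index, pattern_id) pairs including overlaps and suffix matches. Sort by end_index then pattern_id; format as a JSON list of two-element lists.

Construct AC machine:
Trie nodes:
  n0 'ε': a→1 c→2
  n1 'a': ·  ←P0
  n2 'c': d→3
  n3 'cd': c→4
  n4 'cdc': c→5
  n5 'cdcc': d→6
  n6 'cdccd': ·  ←P1

Failure links (BFS by depth):
  n1('a'): parent n0 fail=0; on 'a' 0 → fail=0;  out {0}∪∅={0}
  n2('c'): parent n0 fail=0; on 'c' 0 → fail=0;  out ∅∪∅=∅
  n3('cd'): parent n2 fail=0; on 'd' 0 → fail=0;  out ∅∪∅=∅
  n4('cdc'): parent n3 fail=0; on 'c' 0 → fail=2;  out ∅∪∅=∅
  n5('cdcc'): parent n4 fail=2; on 'c' 2→0 → fail=2;  out ∅∪∅=∅
  n6('cdccd'): parent n5 fail=2; on 'd' 2 → fail=3;  out {1}∪∅={1}

Text stream:
[0] read 'd'  n0⇒n0
[1] read 'b'  n0⇒n0
[2] read 'c'  n0⇒n2
[3] read 'a'  n2⇒n1 (via fail)  → match P0@[3:3]
[4] read 'a'  n1⇒n1 (via fail)  → match P0@[4:4]
[5] read 'c'  n1⇒n2 (via fail)
[6] read 'd'  n2⇒n3
[7] read 'c'  n3⇒n4
[8] read 'c'  n4⇒n5
[9] read 'd'  n5⇒n6  → match P1@[5:9]
[10] read 'c'  n6⇒n4 (via fail)
[11] read 'd'  n4⇒n3 (via fail)
[12] read 'c'  n3⇒n4
[13] read 'c'  n4⇒n5
[14] read 'd'  n5⇒n6  → match P1@[10:14]
[15] read 'b'  n6⇒n0 (via fail)
[16] read 'c'  n0⇒n2
[17] read 'd'  n2⇒n3
[18] read 'c'  n3⇒n4
[19] read 'c'  n4⇒n5
[20] read 'd'  n5⇒n6  → match P1@[16:20]
[21] read 'c'  n6⇒n4 (via fail)
[22] read 'd'  n4⇒n3 (via fail)
[23] read 'c'  n3⇒n4
[24] read 'd'  n4⇒n3 (via fail)
[25] read 'c'  n3⇒n4
[26] read 'c'  n4⇒n5
[27] read 'd'  n5⇒n6  → match P1@[23:27]
[28] read 'b'  n6⇒n0 (via fail)
[29] read 'd'  n0⇒n0

Result: [[3,0],[4,0],[9,1],[14,1],[20,1],[27,1]]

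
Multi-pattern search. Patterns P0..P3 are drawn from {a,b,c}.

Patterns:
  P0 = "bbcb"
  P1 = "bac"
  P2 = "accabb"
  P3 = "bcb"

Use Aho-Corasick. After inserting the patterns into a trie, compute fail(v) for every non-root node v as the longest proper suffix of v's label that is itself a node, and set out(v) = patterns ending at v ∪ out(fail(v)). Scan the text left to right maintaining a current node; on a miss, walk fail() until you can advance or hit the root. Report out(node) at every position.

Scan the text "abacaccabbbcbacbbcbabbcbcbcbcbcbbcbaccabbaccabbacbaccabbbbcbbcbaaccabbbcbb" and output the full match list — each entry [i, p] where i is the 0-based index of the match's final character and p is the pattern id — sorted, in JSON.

Build automaton:
Trie (insert patterns):
  n0 'ε': a→7 b→1
  n1 'b': a→5 b→2 c→13
  n2 'bb': c→3
  n3 'bbc': b→4
  n4 'bbcb': ·  [P0 ends]
  n5 'ba': c→6
  n6 'bac': ·  [P1 ends]
  n7 'a': c→8
  n8 'ac': c→9
  n9 'acc': a→10
  n10 'acca': b→11
  n11 'accab': b→12
  n12 'accabb': ·  [P2 ends]
  n13 'bc': b→14
  n14 'bcb': ·  [P3 ends]

Failure links (BFS by depth):
  fail(1) 'b': from fail(0)=0 chase 'b': 0 ⇒ 0;  out=∅∪out(0)=∅
  fail(7) 'a': from fail(0)=0 chase 'a': 0 ⇒ 0;  out=∅∪out(0)=∅
  fail(2) 'bb': from fail(1)=0 chase 'b': 0 ⇒ 1;  out=∅∪out(1)=∅
  fail(5) 'ba': from fail(1)=0 chase 'a': 0 ⇒ 7;  out=∅∪out(7)=∅
  fail(8) 'ac': from fail(7)=0 chase 'c': 0 ⇒ 0;  out=∅∪out(0)=∅
  fail(13) 'bc': from fail(1)=0 chase 'c': 0 ⇒ 0;  out=∅∪out(0)=∅
  fail(3) 'bbc': from fail(2)=1 chase 'c': 1 ⇒ 13;  out=∅∪out(13)=∅
  fail(6) 'bac': from fail(5)=7 chase 'c': 7 ⇒ 8;  out={1}∪out(8)={1}
  fail(9) 'acc': from fail(8)=0 chase 'c': 0 ⇒ 0;  out=∅∪out(0)=∅
  fail(14) 'bcb': from fail(13)=0 chase 'b': 0 ⇒ 1;  out={3}∪out(1)={3}
  fail(4) 'bbcb': from fail(3)=13 chase 'b': 13 ⇒ 14;  out={0}∪out(14)={0,3}
  fail(10) 'acca': from fail(9)=0 chase 'a': 0 ⇒ 7;  out=∅∪out(7)=∅
  fail(11) 'accab': from fail(10)=7 chase 'b': 7→0 ⇒ 1;  out=∅∪out(1)=∅
  fail(12) 'accabb': from fail(11)=1 chase 'b': 1 ⇒ 2;  out={2}∪out(2)={2}

Scan:
[0] read 'a'  n0⇒n7
[1] read 'b'  n7⇒n1 (via fail)
[2] read 'a'  n1⇒n5
[3] read 'c'  n5⇒n6  emit P1@[1:3]
[4] read 'a'  n6⇒n7 (via fail)
[5] read 'c'  n7⇒n8
[6] read 'c'  n8⇒n9
[7] read 'a'  n9⇒n10
[8] read 'b'  n10⇒n11
[9] read 'b'  n11⇒n12  emit P2@[4:9]
[10] read 'b'  n12⇒n2 (via fail)
[11] read 'c'  n2⇒n3
[12] read 'b'  n3⇒n4  emit P0@[9:12],P3@[10:12]
[13] read 'a'  n4⇒n5 (via fail)
[14] read 'c'  n5⇒n6  emit P1@[12:14]
[15] read 'b'  n6⇒n1 (via fail)
[16] read 'b'  n1⇒n2
[17] read 'c'  n2⇒n3
[18] read 'b'  n3⇒n4  emit P0@[15:18],P3@[16:18]
[19] read 'a'  n4⇒n5 (via fail)
[20] read 'b'  n5⇒n1 (via fail)
[21] read 'b'  n1⇒n2
[22] read 'c'  n2⇒n3
[23] read 'b'  n3⇒n4  emit P0@[20:23],P3@[21:23]
[24] read 'c'  n4⇒n13 (via fail)
[25] read 'b'  n13⇒n14  emit P3@[23:25]
[26] read 'c'  n14⇒n13 (via fail)
[27] read 'b'  n13⇒n14  emit P3@[25:27]
[28] read 'c'  n14⇒n13 (via fail)
[29] read 'b'  n13⇒n14  emit P3@[27:29]
[30] read 'c'  n14⇒n13 (via fail)
[31] read 'b'  n13⇒n14  emit P3@[29:31]
[32] read 'b'  n14⇒n2 (via fail)
[33] read 'c'  n2⇒n3
[34] read 'b'  n3⇒n4  emit P0@[31:34],P3@[32:34]
[35] read 'a'  n4⇒n5 (via fail)
[36] read 'c'  n5⇒n6  emit P1@[34:36]
[37] read 'c'  n6⇒n9 (via fail)
[38] read 'a'  n9⇒n10
[39] read 'b'  n10⇒n11
[40] read 'b'  n11⇒n12  emit P2@[35:40]
[41] read 'a'  n12⇒n5 (via fail)
[42] read 'c'  n5⇒n6  emit P1@[40:42]
[43] read 'c'  n6⇒n9 (via fail)
[44] read 'a'  n9⇒n10
[45] read 'b'  n10⇒n11
[46] read 'b'  n11⇒n12  emit P2@[41:46]
[47] read 'a'  n12⇒n5 (via fail)
[48] read 'c'  n5⇒n6  emit P1@[46:48]
[49] read 'b'  n6⇒n1 (via fail)
[50] read 'a'  n1⇒n5
[51] read 'c'  n5⇒n6  emit P1@[49:51]
[52] read 'c'  n6⇒n9 (via fail)
[53] read 'a'  n9⇒n10
[54] read 'b'  n10⇒n11
[55] read 'b'  n11⇒n12  emit P2@[50:55]
[56] read 'b'  n12⇒n2 (via fail)
[57] read 'b'  n2⇒n2 (via fail)
[58] read 'c'  n2⇒n3
[59] read 'b'  n3⇒n4  emit P0@[56:59],P3@[57:59]
[60] read 'b'  n4⇒n2 (via fail)
[61] read 'c'  n2⇒n3
[62] read 'b'  n3⇒n4  emit P0@[59:62],P3@[60:62]
[63] read 'a'  n4⇒n5 (via fail)
[64] read 'a'  n5⇒n7 (via fail)
[65] read 'c'  n7⇒n8
[66] read 'c'  n8⇒n9
[67] read 'a'  n9⇒n10
[68] read 'b'  n10⇒n11
[69] read 'b'  n11⇒n12  emit P2@[64:69]
[70] read 'b'  n12⇒n2 (via fail)
[71] read 'c'  n2⇒n3
[72] read 'b'  n3⇒n4  emit P0@[69:72],P3@[70:72]
[73] read 'b'  n4⇒n2 (via fail)

Matches: [[3,1],[9,2],[12,0],[12,3],[14,1],[18,0],[18,3],[23,0],[23,3],[25,3],[27,3],[29,3],[31,3],[34,0],[34,3],[36,1],[40,2],[42,1],[46,2],[48,1],[51,1],[55,2],[59,0],[59,3],[62,0],[62,3],[69,2],[72,0],[72,3]]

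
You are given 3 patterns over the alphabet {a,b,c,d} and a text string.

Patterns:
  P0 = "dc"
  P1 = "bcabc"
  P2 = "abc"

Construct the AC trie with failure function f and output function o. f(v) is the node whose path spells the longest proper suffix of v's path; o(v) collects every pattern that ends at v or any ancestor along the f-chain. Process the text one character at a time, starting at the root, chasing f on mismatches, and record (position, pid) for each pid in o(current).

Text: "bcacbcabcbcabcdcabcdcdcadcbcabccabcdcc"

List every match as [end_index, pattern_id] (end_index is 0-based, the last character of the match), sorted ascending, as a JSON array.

Construct AC machine:
Trie nodes:
  0='ε' goto a→8 b→3 d→1
  1='d' goto c→2
  2='dc' goto ·  [P0 ends]
  3='b' goto c→4
  4='bc' goto a→5
  5='bca' goto b→6
  6='bcab' goto c→7
  7='bcabc' goto ·  [P1 ends]
  8='a' goto b→9
  9='ab' goto c→10
  10='abc' goto ·  [P2 ends]

BFS fail/out derivation:
  n1('d'): parent n0 fail=0; on 'd' 0 → fail=0;  out ∅∪∅=∅
  n3('b'): parent n0 fail=0; on 'b' 0 → fail=0;  out ∅∪∅=∅
  n8('a'): parent n0 fail=0; on 'a' 0 → fail=0;  out ∅∪∅=∅
  n2('dc'): parent n1 fail=0; on 'c' 0 → fail=0;  out {0}∪∅={0}
  n4('bc'): parent n3 fail=0; on 'c' 0 → fail=0;  out ∅∪∅=∅
  n9('ab'): parent n8 fail=0; on 'b' 0 → fail=3;  out ∅∪∅=∅
  n5('bca'): parent n4 fail=0; on 'a' 0 → fail=8;  out ∅∪∅=∅
  n10('abc'): parent n9 fail=3; on 'c' 3 → fail=4;  out {2}∪∅={2}
  n6('bcab'): parent n5 fail=8; on 'b' 8 → fail=9;  out ∅∪∅=∅
  n7('bcabc'): parent n6 fail=9; on 'c' 9 → fail=10;  out {1}∪{2}={1,2}

Scan:
[0] read 'b'  n0⇒n3
[1] read 'c'  n3⇒n4
[2] read 'a'  n4⇒n5
[3] read 'c'  n5⇒n0 (fail-walked)
[4] read 'b'  n0⇒n3
[5] read 'c'  n3⇒n4
[6] read 'a'  n4⇒n5
[7] read 'b'  n5⇒n6
[8] read 'c'  n6⇒n7  → match P1@[4:8],P2@[6:8]
[9] read 'b'  n7⇒n3 (fail-walked)
[10] read 'c'  n3⇒n4
[11] read 'a'  n4⇒n5
[12] read 'b'  n5⇒n6
[13] read 'c'  n6⇒n7  → match P1@[9:13],P2@[11:13]
[14] read 'd'  n7⇒n1 (fail-walked)
[15] read 'c'  n1⇒n2  → match P0@[14:15]
[16] read 'a'  n2⇒n8 (fail-walked)
[17] read 'b'  n8⇒n9
[18] read 'c'  n9⇒n10  → match P2@[16:18]
[19] read 'd'  n10⇒n1 (fail-walked)
[20] read 'c'  n1⇒n2  → match P0@[19:20]
[21] read 'd'  n2⇒n1 (fail-walked)
[22] read 'c'  n1⇒n2  → match P0@[21:22]
[23] read 'a'  n2⇒n8 (fail-walked)
[24] read 'd'  n8⇒n1 (fail-walked)
[25] read 'c'  n1⇒n2  → match P0@[24:25]
[26] read 'b'  n2⇒n3 (fail-walked)
[27] read 'c'  n3⇒n4
[28] read 'a'  n4⇒n5
[29] read 'b'  n5⇒n6
[30] read 'c'  n6⇒n7  → match P1@[26:30],P2@[28:30]
[31] read 'c'  n7⇒n0 (fail-walked)
[32] read 'a'  n0⇒n8
[33] read 'b'  n8⇒n9
[34] read 'c'  n9⇒n10  → match P2@[32:34]
[35] read 'd'  n10⇒n1 (fail-walked)
[36] read 'c'  n1⇒n2  → match P0@[35:36]
[37] read 'c'  n2⇒n0 (fail-walked)

Result: [[8,1],[8,2],[13,1],[13,2],[15,0],[18,2],[20,0],[22,0],[25,0],[30,1],[30,2],[34,2],[36,0]]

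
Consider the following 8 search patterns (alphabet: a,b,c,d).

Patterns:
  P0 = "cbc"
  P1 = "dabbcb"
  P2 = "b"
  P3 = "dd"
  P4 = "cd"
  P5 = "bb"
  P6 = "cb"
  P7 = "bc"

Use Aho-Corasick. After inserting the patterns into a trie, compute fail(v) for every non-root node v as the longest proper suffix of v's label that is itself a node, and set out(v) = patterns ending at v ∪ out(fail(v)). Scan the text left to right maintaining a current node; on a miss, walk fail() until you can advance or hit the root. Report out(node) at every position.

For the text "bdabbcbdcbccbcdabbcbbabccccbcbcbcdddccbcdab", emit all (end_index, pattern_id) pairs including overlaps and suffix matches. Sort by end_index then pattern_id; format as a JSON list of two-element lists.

Build:
Trie nodes:
  n0 'ε': b→10 c→1 d→4
  n1 'c': b→2 d→12
  n2 'cb': c→3  [P6 ends]
  n3 'cbc': ·  [P0 ends]
  n4 'd': a→5 d→11
  n5 'da': b→6
  n6 'dab': b→7
  n7 'dabb': c→8
  n8 'dabbc': b→9
  n9 'dabbcb': ·  [P1 ends]
  n10 'b': b→13 c→14  [P2 ends]
  n11 'dd': ·  [P3 ends]
  n12 'cd': ·  [P4 ends]
  n13 'bb': ·  [P5 ends]
  n14 'bc': ·  [P7 ends]

Failure links (BFS by depth):
  n1('c'): parent n0 fail=0; on 'c' 0 → fail=0;  out ∅∪∅=∅
  n4('d'): parent n0 fail=0; on 'd' 0 → fail=0;  out ∅∪∅=∅
  n10('b'): parent n0 fail=0; on 'b' 0 → fail=0;  out {2}∪∅={2}
  n2('cb'): parent n1 fail=0; on 'b' 0 → fail=10;  out {6}∪{2}={2,6}
  n5('da'): parent n4 fail=0; on 'a' 0 → fail=0;  out ∅∪∅=∅
  n11('dd'): parent n4 fail=0; on 'd' 0 → fail=4;  out {3}∪∅={3}
  n12('cd'): parent n1 fail=0; on 'd' 0 → fail=4;  out {4}∪∅={4}
  n13('bb'): parent n10 fail=0; on 'b' 0 → fail=10;  out {5}∪{2}={2,5}
  n14('bc'): parent n10 fail=0; on 'c' 0 → fail=1;  out {7}∪∅={7}
  n3('cbc'): parent n2 fail=10; on 'c' 10 → fail=14;  out {0}∪{7}={0,7}
  n6('dab'): parent n5 fail=0; on 'b' 0 → fail=10;  out ∅∪{2}={2}
  n7('dabb'): parent n6 fail=10; on 'b' 10 → fail=13;  out ∅∪{2,5}={2,5}
  n8('dabbc'): parent n7 fail=13; on 'c' 13→10 → fail=14;  out ∅∪{7}={7}
  n9('dabbcb'): parent n8 fail=14; on 'b' 14→1 → fail=2;  out {1}∪{2,6}={1,2,6}

Text stream:
[0] read 'b'  n0⇒n10  ** P2@[0:0]
[1] read 'd'  n10⇒n4 (fail-walked)
[2] read 'a'  n4⇒n5
[3] read 'b'  n5⇒n6  ** P2@[3:3]
[4] read 'b'  n6⇒n7  ** P2@[4:4],P5@[3:4]
[5] read 'c'  n7⇒n8  ** P7@[4:5]
[6] read 'b'  n8⇒n9  ** P1@[1:6],P2@[6:6],P6@[5:6]
[7] read 'd'  n9⇒n4 (fail-walked)
[8] read 'c'  n4⇒n1 (fail-walked)
[9] read 'b'  n1⇒n2  ** P2@[9:9],P6@[8:9]
[10] read 'c'  n2⇒n3  ** P0@[8:10],P7@[9:10]
[11] read 'c'  n3⇒n1 (fail-walked)
[12] read 'b'  n1⇒n2  ** P2@[12:12],P6@[11:12]
[13] read 'c'  n2⇒n3  ** P0@[11:13],P7@[12:13]
[14] read 'd'  n3⇒n12 (fail-walked)  ** P4@[13:14]
[15] read 'a'  n12⇒n5 (fail-walked)
[16] read 'b'  n5⇒n6  ** P2@[16:16]
[17] read 'b'  n6⇒n7  ** P2@[17:17],P5@[16:17]
[18] read 'c'  n7⇒n8  ** P7@[17:18]
[19] read 'b'  n8⇒n9  ** P1@[14:19],P2@[19:19],P6@[18:19]
[20] read 'b'  n9⇒n13 (fail-walked)  ** P2@[20:20],P5@[19:20]
[21] read 'a'  n13⇒n0 (fail-walked)
[22] read 'b'  n0⇒n10  ** P2@[22:22]
[23] read 'c'  n10⇒n14  ** P7@[22:23]
[24] read 'c'  n14⇒n1 (fail-walked)
[25] read 'c'  n1⇒n1 (fail-walked)
[26] read 'c'  n1⇒n1 (fail-walked)
[27] read 'b'  n1⇒n2  ** P2@[27:27],P6@[26:27]
[28] read 'c'  n2⇒n3  ** P0@[26:28],P7@[27:28]
[29] read 'b'  n3⇒n2 (fail-walked)  ** P2@[29:29],P6@[28:29]
[30] read 'c'  n2⇒n3  ** P0@[28:30],P7@[29:30]
[31] read 'b'  n3⇒n2 (fail-walked)  ** P2@[31:31],P6@[30:31]
[32] read 'c'  n2⇒n3  ** P0@[30:32],P7@[31:32]
[33] read 'd'  n3⇒n12 (fail-walked)  ** P4@[32:33]
[34] read 'd'  n12⇒n11 (fail-walked)  ** P3@[33:34]
[35] read 'd'  n11⇒n11 (fail-walked)  ** P3@[34:35]
[36] read 'c'  n11⇒n1 (fail-walked)
[37] read 'c'  n1⇒n1 (fail-walked)
[38] read 'b'  n1⇒n2  ** P2@[38:38],P6@[37:38]
[39] read 'c'  n2⇒n3  ** P0@[37:39],P7@[38:39]
[40] read 'd'  n3⇒n12 (fail-walked)  ** P4@[39:40]
[41] read 'a'  n12⇒n5 (fail-walked)
[42] read 'b'  n5⇒n6  ** P2@[42:42]

Result: [[0,2],[3,2],[4,2],[4,5],[5,7],[6,1],[6,2],[6,6],[9,2],[9,6],[10,0],[10,7],[12,2],[12,6],[13,0],[13,7],[14,4],[16,2],[17,2],[17,5],[18,7],[19,1],[19,2],[19,6],[20,2],[20,5],[22,2],[23,7],[27,2],[27,6],[28,0],[28,7],[29,2],[29,6],[30,0],[30,7],[31,2],[31,6],[32,0],[32,7],[33,4],[34,3],[35,3],[38,2],[38,6],[39,0],[39,7],[40,4],[42,2]]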